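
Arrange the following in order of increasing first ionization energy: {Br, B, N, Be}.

B < Be < Br < N

Be is in period 2, group 2; B is in period 2, group 13; N is in period 2, group 15; Br is in period 4, group 17.
First ionization energy rises across a period (greater Z_eff holds electrons more tightly) and falls down a group (valence electrons are farther from the nucleus).
Here both period and group differ, so the two effects have to be weighed against each other.
Be > B: this pair runs against the simple trend — see the exception note.
Br > Be: period and group pull opposite ways; the across-period shift dominates (1140 vs 900 kJ/mol).
N > Br: period and group pull opposite ways; the down-group shift dominates (1402 vs 1140 kJ/mol).
Note the exception: Be has a higher first ionization energy than B, contrary to the simple trend — removing B's lone 2p electron is easier than breaking Be's filled 2s².
For reference (kJ/mol): Be 900, B 801, N 1402, Br 1140.
So from lowest to highest: B < Be < Br < N.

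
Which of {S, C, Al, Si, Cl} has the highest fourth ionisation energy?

Al

After 3 electrons have been removed, what remains? S³⁺ still has 3 valence electrons; C³⁺ still has 1 valence electron; Al³⁺ is the bare [Ne] core; Si³⁺ still has 1 valence electron; Cl³⁺ still has 4 valence electrons.
Pulling an electron out of a noble-gas core costs far more than removing a remaining valence electron, so Al sits at the high end of IE_4.
Valence configurations: S³⁺ [Ne]3s²3p¹, C³⁺ [He]2s¹, Si³⁺ [Ne]3s¹, Cl³⁺ [Ne]3s²3p².
Tabulated IE_4 (kJ/mol): S 4556, C 6223, Al 11577, Si 4356, Cl 5159.
Hence IE_4: Si < S < Cl < C < Al.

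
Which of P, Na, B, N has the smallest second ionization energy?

P

Consider each +1 ion: P⁺ still has 4 valence electrons; Na⁺ is the bare [Ne] core; B⁺ still has 2 valence electrons; N⁺ still has 4 valence electrons.
Breaking into a closed-shell core is much more expensive than removing a leftover valence electron — Na has the largest IE_2 here.
Valence configurations: P⁺ [Ne]3s²3p², B⁺ [He]2s², N⁺ [He]2s²2p².
Approximate IE_2 values (kJ/mol): P 1907, Na 4562, B 2427, N 2856.
Overall IE_2 order: P < B < N < Na.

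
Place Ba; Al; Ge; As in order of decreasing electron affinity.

Ge > As > Al > Ba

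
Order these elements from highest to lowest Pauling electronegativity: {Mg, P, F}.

F is in period 2, group 17; Mg is in period 3, group 2; P is in period 3, group 15.
Smaller atoms with higher effective nuclear charge are more electronegative.
These span different periods and groups, so the two trends combine.
P > Mg: both are in period 3; the period trend gives P the larger value.
F > P: relative to P, both the across-period and down-group shifts push F's electronegativity up.
Tabulated electronegativity (Pauling): F 3.98, Mg 1.31, P 2.19.
So from highest to lowest: F > P > Mg.

F > P > Mg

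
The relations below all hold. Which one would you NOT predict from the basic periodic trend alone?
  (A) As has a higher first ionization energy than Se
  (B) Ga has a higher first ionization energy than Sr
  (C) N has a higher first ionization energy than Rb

(A)

The general trend: first ionization energy increases across a period and decreases down a group.
(A) As (period 4, group 15) vs Se (period 4, group 16): the stated order contradicts the simple trend.
(B) Ga (period 4, group 13) vs Sr (period 5, group 2): the stated order agrees with the simple trend.
(C) N (period 2, group 15) vs Rb (period 5, group 1): the stated order agrees with the simple trend.
The exception is (A): Se (4p⁴) ionizes more easily than half-filled As (4p³).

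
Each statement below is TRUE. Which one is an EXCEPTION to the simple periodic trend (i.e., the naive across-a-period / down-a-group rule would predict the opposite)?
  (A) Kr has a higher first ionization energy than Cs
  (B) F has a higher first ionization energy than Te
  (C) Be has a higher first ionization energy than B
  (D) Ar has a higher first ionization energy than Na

(C)

The general trend: first ionization energy increases across a period and decreases down a group.
(A) Kr (period 4, group 18) vs Cs (period 6, group 1): the stated order agrees with the simple trend.
(B) F (period 2, group 17) vs Te (period 5, group 16): the stated order agrees with the simple trend.
(C) Be (period 2, group 2) vs B (period 2, group 13): the stated order contradicts the simple trend.
(D) Ar (period 3, group 18) vs Na (period 3, group 1): the stated order agrees with the simple trend.
The exception is (C): removing B's lone 2p electron is easier than breaking Be's filled 2s².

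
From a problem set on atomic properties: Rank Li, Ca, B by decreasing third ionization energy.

Li > Ca > B

After 2 electrons have been removed, what remains? Li²⁺ is already 1 electron into the core; Ca²⁺ is the bare [Ar] core; B²⁺ still has 1 valence electron.
Breaking into a closed-shell core is much more expensive than removing a leftover valence electron — Ca and Li have the largest IE_3 here.
Tabulated IE_3 (kJ/mol): Li 11815, Ca 4912, B 3660.
So the third ionization energies run B < Ca < Li.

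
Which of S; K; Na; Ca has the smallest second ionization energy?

Ca

IE_2 is the cost of taking one more electron from the +1 cation: S⁺ still has 5 valence electrons; K⁺ is the bare [Ar] core; Na⁺ is the bare [Ne] core; Ca⁺ still has 1 valence electron.
Core electrons are held far more tightly than valence electrons, so K and Na top the IE_2 order.
Valence configurations: S⁺ [Ne]3s²3p³, Ca⁺ [Ar]4s¹.
Approximate IE_2 values (kJ/mol): S 2252, K 3052, Na 4562, Ca 1145.
So the second ionization energies run Ca < S < K < Na.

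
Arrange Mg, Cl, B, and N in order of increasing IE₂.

The second ionization energy removes an electron from the +1 ion. For each element: Mg⁺ still has 1 valence electron; Cl⁺ still has 6 valence electrons; B⁺ still has 2 valence electrons; N⁺ still has 4 valence electrons.
All are still removing valence electrons, so compare the +1 ions as you would atoms: IE_2 generally rises across a period (higher Z_eff) and falls down a group (larger shell), subject to the usual subshell exceptions.
Valence configurations: Mg⁺ [Ne]3s¹, Cl⁺ [Ne]3s²3p⁴, B⁺ [He]2s², N⁺ [He]2s²2p².
Tabulated IE_2 (kJ/mol): Mg 1451, Cl 2298, B 2427, N 2856.
So the second ionization energies run Mg < Cl < B < N.

Mg < Cl < B < N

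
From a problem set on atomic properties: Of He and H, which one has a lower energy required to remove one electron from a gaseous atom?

H

Across a period the outer electron is held more tightly (higher IE₁); down a group it sits in a higher shell, more shielded, and comes off more easily.
All lie in period 1, so first ionization energy increases left to right.
So H has the lower energy required to remove one electron from a gaseous atom (H < He).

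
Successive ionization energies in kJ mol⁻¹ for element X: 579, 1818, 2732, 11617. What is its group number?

Group 13

Look for the largest jump between consecutive ionization energies: IE4/IE3 ≈ 4.3, far larger than any earlier ratio.
That jump marks the point where a core electron is being removed. So the atom has 3 valence electrons.
A main-group element with 3 valence electrons is in group 13.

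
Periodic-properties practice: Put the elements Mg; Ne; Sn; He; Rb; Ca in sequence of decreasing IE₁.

He > Ne > Mg > Sn > Ca > Rb

Across a period the outer electron is held more tightly (higher IE₁); down a group it sits in a higher shell, more shielded, and comes off more easily.
Neither a single period nor a single group — weigh both effects.
Ca > Rb: both effects reinforce here, so Ca is clearly the higher of the two.
Sn > Ca: period and group pull opposite ways; the across-period shift dominates (709 vs 590 kJ/mol).
Mg > Sn: period and group pull opposite ways; the down-group shift dominates (738 vs 709 kJ/mol).
Ne > Mg: relative to Mg, both the across-period and down-group shifts push Ne's first ionization energy up.
He > Ne: He sits above Ne in group 18, so the down-group effect alone puts He higher.
For reference (kJ/mol): He 2372, Ne 2081, Mg 738, Ca 590, Rb 403, Sn 709.
So from highest to lowest: He > Ne > Mg > Sn > Ca > Rb.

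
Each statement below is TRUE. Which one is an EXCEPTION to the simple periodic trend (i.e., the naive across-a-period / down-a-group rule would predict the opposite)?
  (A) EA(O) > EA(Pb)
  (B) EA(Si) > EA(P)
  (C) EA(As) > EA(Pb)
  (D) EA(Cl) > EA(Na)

The general trend: electron affinity increases across a period and decreases down a group.
(A) O (period 2, group 16) vs Pb (period 6, group 14): the stated order agrees with the simple trend.
(B) Si (period 3, group 14) vs P (period 3, group 15): the stated order contradicts the simple trend.
(C) As (period 4, group 15) vs Pb (period 6, group 14): the stated order agrees with the simple trend.
(D) Cl (period 3, group 17) vs Na (period 3, group 1): the stated order agrees with the simple trend.
The exception is (B): adding an electron to P's half-filled 3p³ is unfavourable, so Si (3p²) has the more exothermic EA.

(B)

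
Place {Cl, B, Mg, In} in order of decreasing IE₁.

Cl > B > Mg > In

Across a period the outer electron is held more tightly (higher IE₁); down a group it sits in a higher shell, more shielded, and comes off more easily.
Neither a single period nor a single group — weigh both effects.
Mg > In: period and group pull opposite ways; the down-group shift dominates (738 vs 558 kJ/mol).
B > Mg: both effects reinforce here, so B is clearly the higher of the two.
Cl > B: period and group pull opposite ways; the across-period shift dominates (1251 vs 801 kJ/mol).
Approximate values (kJ/mol): B 801, Mg 738, Cl 1251, In 558.
So from highest to lowest: Cl > B > Mg > In.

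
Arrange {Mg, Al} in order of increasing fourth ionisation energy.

The fourth ionization energy removes an electron from the +3 ion. For each element: Mg³⁺ is already 1 electron into the core; Al³⁺ is the bare [Ne] core.
All of these are removing an electron from a noble-gas core or deeper; the smaller core (lower principal quantum number) is held far more tightly, and within a period the higher nuclear charge binds the same core more tightly.
Approximate IE_4 values (kJ/mol): Mg 10543, Al 11577.
So the fourth ionization energies run Mg < Al.

Mg, Al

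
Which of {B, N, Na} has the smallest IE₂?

IE_2 is the cost of taking one more electron from the +1 cation: B⁺ still has 2 valence electrons; N⁺ still has 4 valence electrons; Na⁺ is the bare [Ne] core.
Core electrons are held far more tightly than valence electrons, so Na tops the IE_2 order.
Valence configurations: B⁺ [He]2s², N⁺ [He]2s²2p².
Approximate IE_2 values (kJ/mol): B 2427, N 2856, Na 4562.
Putting it together, IE_2: B < N < Na.

B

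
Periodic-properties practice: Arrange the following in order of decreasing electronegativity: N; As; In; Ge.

N is in period 2, group 15; Ge is in period 4, group 14; As is in period 4, group 15; In is in period 5, group 13.
EN rises left→right (higher Z_eff, smaller atoms) and falls top→bottom (larger, more shielded atoms).
These span different periods and groups, so the two trends combine.
Ge > In: both effects reinforce here, so Ge is clearly the higher of the two.
As > Ge: both are in period 4; the period trend gives As the larger value.
N > As: they share group 15; the group trend gives N the larger value.
For reference (Pauling): N 3.04, Ge 2.01, As 2.18, In 1.78.
So from highest to lowest: N > As > Ge > In.

N, As, Ge, In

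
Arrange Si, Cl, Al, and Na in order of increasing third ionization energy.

Consider each +2 ion: Si²⁺ still has 2 valence electrons; Cl²⁺ still has 5 valence electrons; Al²⁺ still has 1 valence electron; Na²⁺ is already 1 electron into the core.
Breaking into a closed-shell core is much more expensive than removing a leftover valence electron — Na has the largest IE_3 here.
Valence configurations: Si²⁺ [Ne]3s², Cl²⁺ [Ne]3s²3p³, Al²⁺ [Ne]3s¹.
Approximate IE_3 values (kJ/mol): Si 3232, Cl 3822, Al 2745, Na 6910.
Hence IE_3: Al < Si < Cl < Na.

Al < Si < Cl < Na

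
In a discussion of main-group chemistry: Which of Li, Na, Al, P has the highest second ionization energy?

The second ionization energy removes an electron from the +1 ion. For each element: Li⁺ is the bare [He] core; Na⁺ is the bare [Ne] core; Al⁺ still has 2 valence electrons; P⁺ still has 4 valence electrons.
Core electrons are held far more tightly than valence electrons, so Na and Li top the IE_2 order.
Valence configurations: Al⁺ [Ne]3s², P⁺ [Ne]3s²3p².
Tabulated IE_2 (kJ/mol): Li 7298, Na 4562, Al 1817, P 1907.
So the second ionization energies run Al < P < Na < Li.

Li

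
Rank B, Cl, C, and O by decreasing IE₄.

After 3 electrons have been removed, what remains? B³⁺ is the bare [He] core; Cl³⁺ still has 4 valence electrons; C³⁺ still has 1 valence electron; O³⁺ still has 3 valence electrons.
Pulling an electron out of a noble-gas core costs far more than removing a remaining valence electron, so B sits at the high end of IE_4.
Valence configurations: Cl³⁺ [Ne]3s²3p², C³⁺ [He]2s¹, O³⁺ [He]2s²2p¹.
Tabulated IE_4 (kJ/mol): B 25026, Cl 5159, C 6223, O 7469.
Overall IE_4 order: Cl < C < O < B.

B, O, C, Cl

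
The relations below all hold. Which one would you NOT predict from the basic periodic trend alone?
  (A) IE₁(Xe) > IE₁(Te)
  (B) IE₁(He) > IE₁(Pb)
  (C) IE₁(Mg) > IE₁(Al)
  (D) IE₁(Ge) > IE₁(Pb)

The general trend: IE₁ increases across a period and decreases down a group.
(A) Xe (period 5, group 18) vs Te (period 5, group 16): the stated order agrees with the simple trend.
(B) He (period 1, group 18) vs Pb (period 6, group 14): the stated order agrees with the simple trend.
(C) Mg (period 3, group 2) vs Al (period 3, group 13): the stated order contradicts the simple trend.
(D) Ge (period 4, group 14) vs Pb (period 6, group 14): the stated order agrees with the simple trend.
The exception is (C): Al's single 3p electron is easier to remove than one from Mg's filled 3s².

(C)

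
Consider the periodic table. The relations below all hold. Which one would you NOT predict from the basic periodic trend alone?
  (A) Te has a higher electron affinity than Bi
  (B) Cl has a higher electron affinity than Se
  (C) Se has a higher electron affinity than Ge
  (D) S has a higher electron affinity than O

(D)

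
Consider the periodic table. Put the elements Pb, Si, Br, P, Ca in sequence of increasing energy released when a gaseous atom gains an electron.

Si is in period 3, group 14; P is in period 3, group 15; Ca is in period 4, group 2; Br is in period 4, group 17; Pb is in period 6, group 14.
Electron affinity generally becomes more exothermic across a period toward the halogens and less exothermic down a group.
Here both period and group differ, so the two effects have to be weighed against each other.
Pb > Ca: period and group pull opposite ways; the across-period shift dominates (35 vs 2 kJ/mol).
P > Pb: both effects reinforce here, so P is clearly the higher of the two.
Si > P: this pair runs against the simple trend — see the exception note.
Br > Si: period and group pull opposite ways; the across-period shift dominates (325 vs 134 kJ/mol).
Note the exception: Si has a higher electron affinity than P, contrary to the simple trend — adding an electron to P's half-filled 3p³ is unfavourable, so Si (3p²) has the more exothermic EA.
For reference (kJ/mol): Si 134, P 72, Ca 2, Br 325, Pb 35.
So from lowest to highest: Ca < Pb < P < Si < Br.

Ca, Pb, P, Si, Br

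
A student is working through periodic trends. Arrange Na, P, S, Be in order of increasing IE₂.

IE_2 is the cost of taking one more electron from the +1 cation: Na⁺ is the bare [Ne] core; P⁺ still has 4 valence electrons; S⁺ still has 5 valence electrons; Be⁺ still has 1 valence electron.
Pulling an electron out of a noble-gas core costs far more than removing a remaining valence electron, so Na sits at the high end of IE_2.
Valence configurations: P⁺ [Ne]3s²3p², S⁺ [Ne]3s²3p³, Be⁺ [He]2s¹.
Tabulated IE_2 (kJ/mol): Na 4562, P 1907, S 2252, Be 1757.
Hence IE_2: Be < P < S < Na.

Be < P < S < Na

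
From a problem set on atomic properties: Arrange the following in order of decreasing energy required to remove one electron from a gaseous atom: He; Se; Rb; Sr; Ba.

He > Se > Sr > Ba > Rb

Removing the outermost electron gets harder across a period and easier down a group.
Here both period and group differ, so the two effects have to be weighed against each other.
Ba > Rb: period and group pull opposite ways; the across-period shift dominates (503 vs 403 kJ/mol).
Sr > Ba: they share group 2; the group trend gives Sr the larger value.
Se > Sr: both effects reinforce here, so Se is clearly the higher of the two.
He > Se: relative to Se, both the across-period and down-group shifts push He's first ionization energy up.
For reference (kJ/mol): He 2372, Se 941, Rb 403, Sr 550, Ba 503.
So from highest to lowest: He > Se > Sr > Ba > Rb.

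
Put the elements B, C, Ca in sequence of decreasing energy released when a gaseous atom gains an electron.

Electron affinity generally becomes more exothermic across a period toward the halogens and less exothermic down a group.
These span different periods and groups, so the two trends combine.
B > Ca: both effects reinforce here, so B is clearly the higher of the two.
C > B: both are in period 2; the period trend gives C the larger value.
Approximate values (kJ/mol): B 27, C 122, Ca 2.
So from highest to lowest: C > B > Ca.

C > B > Ca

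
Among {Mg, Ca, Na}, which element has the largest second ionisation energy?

Na

Consider each +1 ion: Mg⁺ still has 1 valence electron; Ca⁺ still has 1 valence electron; Na⁺ is the bare [Ne] core.
Pulling an electron out of a noble-gas core costs far more than removing a remaining valence electron, so Na sits at the high end of IE_2.
Valence configurations: Mg⁺ [Ne]3s¹, Ca⁺ [Ar]4s¹.
Approximate IE_2 values (kJ/mol): Mg 1451, Ca 1145, Na 4562.
So the second ionization energies run Ca < Mg < Na.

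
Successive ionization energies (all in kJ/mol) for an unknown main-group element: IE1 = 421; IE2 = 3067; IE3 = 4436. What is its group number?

Look for the largest jump between consecutive ionization energies: IE2/IE1 ≈ 7.3, far larger than any earlier ratio.
That jump marks the point where a core electron is being removed. So the atom has 1 valence electron.
A main-group element with 1 valence electron is in group 1.

Group 1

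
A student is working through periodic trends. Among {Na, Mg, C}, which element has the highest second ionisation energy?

IE_2 is the cost of taking one more electron from the +1 cation: Na⁺ is the bare [Ne] core; Mg⁺ still has 1 valence electron; C⁺ still has 3 valence electrons.
Pulling an electron out of a noble-gas core costs far more than removing a remaining valence electron, so Na sits at the high end of IE_2.
Valence configurations: Mg⁺ [Ne]3s¹, C⁺ [He]2s²2p¹.
Tabulated IE_2 (kJ/mol): Na 4562, Mg 1451, C 2353.
So the second ionization energies run Mg < C < Na.

Na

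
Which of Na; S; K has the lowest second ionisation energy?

S

IE_2 is the cost of taking one more electron from the +1 cation: Na⁺ is the bare [Ne] core; S⁺ still has 5 valence electrons; K⁺ is the bare [Ar] core.
Breaking into a closed-shell core is much more expensive than removing a leftover valence electron — K and Na have the largest IE_2 here.
The numbers (kJ/mol): Na 4562, S 2252, K 3052.
Hence IE_2: S < K < Na.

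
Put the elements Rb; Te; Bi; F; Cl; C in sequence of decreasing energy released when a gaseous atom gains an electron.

C is in period 2, group 14; F is in period 2, group 17; Cl is in period 3, group 17; Rb is in period 5, group 1; Te is in period 5, group 16; Bi is in period 6, group 15.
Adding an electron releases more energy for atoms nearer the top right (short of the noble gases).
Neither a single period nor a single group — weigh both effects.
Bi > Rb: period and group pull opposite ways; the across-period shift dominates (91 vs 47 kJ/mol).
C > Bi: the two effects oppose for this pair; the down-group effect wins (122 vs 91 kJ/mol).
Te > C: the two effects oppose for this pair; the across-period effect wins (190 vs 122 kJ/mol).
F > Te: relative to Te, both the across-period and down-group shifts push F's electron affinity up.
Cl > F: this pair runs against the simple trend — see the exception note.
Note the exception: Cl has a higher electron affinity than F, contrary to the simple trend — F's small 2p subshell makes the incoming electron feel strong e⁻–e⁻ repulsion, so Cl actually releases more energy on gaining an electron.
Tabulated electron affinity (kJ/mol): C 122, F 328, Cl 349, Rb 47, Te 190, Bi 91.
So from highest to lowest: Cl > F > Te > C > Bi > Rb.

Cl > F > Te > C > Bi > Rb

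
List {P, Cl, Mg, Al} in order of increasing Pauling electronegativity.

Mg < Al < P < Cl

Atoms toward the upper right of the periodic table pull bonding electrons most strongly.
All lie in period 3, so electronegativity increases left to right.
So from lowest to highest: Mg < Al < P < Cl.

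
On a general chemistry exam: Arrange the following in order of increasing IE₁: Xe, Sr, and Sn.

Sr is in period 5, group 2; Sn is in period 5, group 14; Xe is in period 5, group 18.
IE₁ increases left→right with effective nuclear charge and decreases top→bottom as the valence shell moves farther out.
All lie in period 5, so first ionization energy increases left to right.
So from lowest to highest: Sr < Sn < Xe.

Sr, Sn, Xe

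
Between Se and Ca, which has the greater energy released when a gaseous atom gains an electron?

Se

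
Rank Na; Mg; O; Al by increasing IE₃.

Al < O < Na < Mg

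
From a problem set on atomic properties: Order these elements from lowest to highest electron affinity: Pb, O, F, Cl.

Pb < O < F < Cl

O is in period 2, group 16; F is in period 2, group 17; Cl is in period 3, group 17; Pb is in period 6, group 14.
Atoms with high Z_eff and room in the valence shell (especially the halogens) have the most exothermic electron affinities.
Here both period and group differ, so the two effects have to be weighed against each other.
O > Pb: relative to Pb, both the across-period and down-group shifts push O's electron affinity up.
F > O: both are in period 2; the period trend gives F the larger value.
Cl > F: this pair runs against the simple trend — see the exception note.
Note the exception: Cl has a higher electron affinity than F, contrary to the simple trend — F's small 2p subshell makes the incoming electron feel strong e⁻–e⁻ repulsion, so Cl actually releases more energy on gaining an electron.
For reference (kJ/mol): O 141, F 328, Cl 349, Pb 35.
So from lowest to highest: Pb < O < F < Cl.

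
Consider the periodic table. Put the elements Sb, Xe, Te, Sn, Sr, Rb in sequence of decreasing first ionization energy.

Xe, Te, Sb, Sn, Sr, Rb

Rb is in period 5, group 1; Sr is in period 5, group 2; Sn is in period 5, group 14; Sb is in period 5, group 15; Te is in period 5, group 16; Xe is in period 5, group 18.
Removing the outermost electron gets harder across a period and easier down a group.
All lie in period 5, so first ionization energy increases left to right.
So from highest to lowest: Xe > Te > Sb > Sn > Sr > Rb.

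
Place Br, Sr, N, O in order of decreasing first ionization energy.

N is in period 2, group 15; O is in period 2, group 16; Br is in period 4, group 17; Sr is in period 5, group 2.
IE₁ increases left→right with effective nuclear charge and decreases top→bottom as the valence shell moves farther out.
Neither a single period nor a single group — weigh both effects.
Br > Sr: relative to Sr, both the across-period and down-group shifts push Br's first ionization energy up.
O > Br: the two effects oppose for this pair; the down-group effect wins (1314 vs 1140 kJ/mol).
N > O: this pair runs against the simple trend — see the exception note.
Note the exception: N has a higher first ionization energy than O, contrary to the simple trend — pairing an electron in O's 2p⁴ costs repulsion energy, so O ionizes more easily than half-filled N (2p³).
Tabulated first ionization energy (kJ/mol): N 1402, O 1314, Br 1140, Sr 550.
So from highest to lowest: N > O > Br > Sr.

N > O > Br > Sr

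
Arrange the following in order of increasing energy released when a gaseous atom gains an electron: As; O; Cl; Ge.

As < Ge < O < Cl

O is in period 2, group 16; Cl is in period 3, group 17; Ge is in period 4, group 14; As is in period 4, group 15.
Atoms with high Z_eff and room in the valence shell (especially the halogens) have the most exothermic electron affinities.
These span different periods and groups, so the two trends combine.
Ge > As: this pair runs against the simple trend — see the exception note.
O > Ge: relative to Ge, both the across-period and down-group shifts push O's electron affinity up.
Cl > O: the two effects oppose for this pair; the across-period effect wins (349 vs 141 kJ/mol).
Note the exception: Ge has a higher electron affinity than As, contrary to the simple trend — adding an electron to As's half-filled 4p³ is unfavourable, so Ge (4p²) has the more exothermic EA.
For reference (kJ/mol): O 141, Cl 349, Ge 119, As 78.
So from lowest to highest: As < Ge < O < Cl.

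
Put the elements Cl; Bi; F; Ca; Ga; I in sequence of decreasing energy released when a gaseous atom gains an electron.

Cl > F > I > Bi > Ga > Ca

F is in period 2, group 17; Cl is in period 3, group 17; Ca is in period 4, group 2; Ga is in period 4, group 13; I is in period 5, group 17; Bi is in period 6, group 15.
Adding an electron releases more energy for atoms nearer the top right (short of the noble gases).
Neither a single period nor a single group — weigh both effects.
Ga > Ca: both are in period 4; the period trend gives Ga the larger value.
Bi > Ga: the two effects oppose for this pair; the across-period effect wins (91 vs 29 kJ/mol).
I > Bi: both effects reinforce here, so I is clearly the higher of the two.
F > I: F sits above I in group 17, so the down-group effect alone puts F higher.
Cl > F: this pair runs against the simple trend — see the exception note.
Note the exception: Cl has a higher electron affinity than F, contrary to the simple trend — F's small 2p subshell makes the incoming electron feel strong e⁻–e⁻ repulsion, so Cl actually releases more energy on gaining an electron.
Approximate values (kJ/mol): F 328, Cl 349, Ca 2, Ga 29, I 295, Bi 91.
So from highest to lowest: Cl > F > I > Bi > Ga > Ca.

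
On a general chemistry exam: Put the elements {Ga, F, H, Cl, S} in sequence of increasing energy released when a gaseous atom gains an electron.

Ga, H, S, F, Cl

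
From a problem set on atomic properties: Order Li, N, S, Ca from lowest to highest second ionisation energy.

Ca < S < N < Li

IE_2 is the cost of taking one more electron from the +1 cation: Li⁺ is the bare [He] core; N⁺ still has 4 valence electrons; S⁺ still has 5 valence electrons; Ca⁺ still has 1 valence electron.
Breaking into a closed-shell core is much more expensive than removing a leftover valence electron — Li has the largest IE_2 here.
Valence configurations: N⁺ [He]2s²2p², S⁺ [Ne]3s²3p³, Ca⁺ [Ar]4s¹.
Tabulated IE_2 (kJ/mol): Li 7298, N 2856, S 2252, Ca 1145.
Overall IE_2 order: Ca < S < N < Li.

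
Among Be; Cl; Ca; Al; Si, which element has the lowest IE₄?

Si

After 3 electrons have been removed, what remains? Be³⁺ is already 1 electron into the core; Cl³⁺ still has 4 valence electrons; Ca³⁺ is already 1 electron into the core; Al³⁺ is the bare [Ne] core; Si³⁺ still has 1 valence electron.
Core electrons are held far more tightly than valence electrons, so Ca, Al and Be top the IE_4 order.
Valence configurations: Cl³⁺ [Ne]3s²3p², Si³⁺ [Ne]3s¹.
Approximate IE_4 values (kJ/mol): Be 21007, Cl 5159, Ca 6491, Al 11577, Si 4356.
Overall IE_4 order: Si < Cl < Ca < Al < Be.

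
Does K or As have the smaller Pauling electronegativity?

K is in period 4, group 1; As is in period 4, group 15.
EN rises left→right (higher Z_eff, smaller atoms) and falls top→bottom (larger, more shielded atoms).
All lie in period 4, so electronegativity increases left to right.
So K has the smaller Pauling electronegativity (K < As).

K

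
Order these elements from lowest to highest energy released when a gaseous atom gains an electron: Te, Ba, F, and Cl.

Adding an electron releases more energy for atoms nearer the top right (short of the noble gases).
Neither a single period nor a single group — weigh both effects.
Te > Ba: both effects reinforce here, so Te is clearly the higher of the two.
F > Te: both effects reinforce here, so F is clearly the higher of the two.
Cl > F: this pair runs against the simple trend — see the exception note.
Note the exception: Cl has a higher electron affinity than F, contrary to the simple trend — F's small 2p subshell makes the incoming electron feel strong e⁻–e⁻ repulsion, so Cl actually releases more energy on gaining an electron.
For reference (kJ/mol): F 328, Cl 349, Te 190, Ba 14.
So from lowest to highest: Ba < Te < F < Cl.

Ba < Te < F < Cl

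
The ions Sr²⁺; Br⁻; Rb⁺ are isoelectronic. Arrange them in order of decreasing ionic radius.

Br⁻ > Rb⁺ > Sr²⁺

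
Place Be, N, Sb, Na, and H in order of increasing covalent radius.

H < N < Be < Sb < Na

H is in period 1, group 1; Be is in period 2, group 2; N is in period 2, group 15; Na is in period 3, group 1; Sb is in period 5, group 15.
Radius decreases left→right (rising Z_eff, same n) and increases top→bottom (higher n).
These span different periods and groups, so the two trends combine.
N > H: the two effects oppose for this pair; the down-group effect wins (71 vs 32 pm).
Be > N: both are in period 2; the period trend gives Be the larger value.
Sb > Be: the two effects oppose for this pair; the down-group effect wins (140 vs 102 pm).
Na > Sb: period and group pull opposite ways; the across-period shift dominates (155 vs 140 pm).
Tabulated atomic radius (pm): H 32, Be 102, N 71, Na 155, Sb 140.
So from smallest to largest: H < N < Be < Sb < Na.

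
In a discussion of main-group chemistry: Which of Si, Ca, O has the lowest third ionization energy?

Consider each +2 ion: Si²⁺ still has 2 valence electrons; Ca²⁺ is the bare [Ar] core; O²⁺ still has 4 valence electrons.
Usually core removal costs more than valence removal, but here the competition is close: a tightly held n=2 valence electron can cost more to remove than an n=3 core electron, so the actual values have to decide it.
Valence configurations: Si²⁺ [Ne]3s², O²⁺ [He]2s²2p².
Approximate IE_3 values (kJ/mol): Si 3232, Ca 4912, O 5300.
Hence IE_3: Si < Ca < O.

Si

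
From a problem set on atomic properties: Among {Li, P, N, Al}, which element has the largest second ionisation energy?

Li

The second ionization energy removes an electron from the +1 ion. For each element: Li⁺ is the bare [He] core; P⁺ still has 4 valence electrons; N⁺ still has 4 valence electrons; Al⁺ still has 2 valence electrons.
Pulling an electron out of a noble-gas core costs far more than removing a remaining valence electron, so Li sits at the high end of IE_2.
Valence configurations: P⁺ [Ne]3s²3p², N⁺ [He]2s²2p², Al⁺ [Ne]3s².
Approximate IE_2 values (kJ/mol): Li 7298, P 1907, N 2856, Al 1817.
Overall IE_2 order: Al < P < N < Li.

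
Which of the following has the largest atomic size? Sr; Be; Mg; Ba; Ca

Ba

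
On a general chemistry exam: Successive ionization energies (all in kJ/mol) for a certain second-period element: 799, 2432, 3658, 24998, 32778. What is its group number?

Look for the largest jump between consecutive ionization energies: IE4/IE3 ≈ 6.8, far larger than any earlier ratio.
That jump marks the point where a core electron is being removed. So the atom has 3 valence electrons.
A main-group element with 3 valence electrons is in group 13.

Group 13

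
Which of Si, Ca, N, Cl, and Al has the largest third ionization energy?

Ca

IE_3 is the cost of taking one more electron from the +2 cation: Si²⁺ still has 2 valence electrons; Ca²⁺ is the bare [Ar] core; N²⁺ still has 3 valence electrons; Cl²⁺ still has 5 valence electrons; Al²⁺ still has 1 valence electron.
Breaking into a closed-shell core is much more expensive than removing a leftover valence electron — Ca has the largest IE_3 here.
Valence configurations: Si²⁺ [Ne]3s², N²⁺ [He]2s²2p¹, Cl²⁺ [Ne]3s²3p³, Al²⁺ [Ne]3s¹.
The numbers (kJ/mol): Si 3232, Ca 4912, N 4578, Cl 3822, Al 2745.
Overall IE_3 order: Al < Si < Cl < N < Ca.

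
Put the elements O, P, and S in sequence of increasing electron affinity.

O is in period 2, group 16; P is in period 3, group 15; S is in period 3, group 16.
Atoms with high Z_eff and room in the valence shell (especially the halogens) have the most exothermic electron affinities.
Neither a single period nor a single group — weigh both effects.
O > P: relative to P, both the across-period and down-group shifts push O's electron affinity up.
S > O: this pair runs against the simple trend — see the exception note.
Note the exception: S has a higher electron affinity than O, contrary to the simple trend — the compact 2p subshell of O repels the added electron more than S's larger 3p does.
Approximate values (kJ/mol): O 141, P 72, S 200.
So from lowest to highest: P < O < S.

P < O < S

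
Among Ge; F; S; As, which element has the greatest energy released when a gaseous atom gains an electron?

F

Adding an electron releases more energy for atoms nearer the top right (short of the noble gases).
Neither a single period nor a single group — weigh both effects.
Ge > As: this pair runs against the simple trend — see the exception note.
S > Ge: relative to Ge, both the across-period and down-group shifts push S's electron affinity up.
F > S: both effects reinforce here, so F is clearly the higher of the two.
Note the exception: Ge has a higher electron affinity than As, contrary to the simple trend — adding an electron to As's half-filled 4p³ is unfavourable, so Ge (4p²) has the more exothermic EA.
Approximate values (kJ/mol): F 328, S 200, Ge 119, As 78.
The greatest energy released when a gaseous atom gains an electron among these belongs to F.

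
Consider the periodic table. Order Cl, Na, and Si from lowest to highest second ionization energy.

Si < Cl < Na

After 1 electron has been removed, what remains? Cl⁺ still has 6 valence electrons; Na⁺ is the bare [Ne] core; Si⁺ still has 3 valence electrons.
Pulling an electron out of a noble-gas core costs far more than removing a remaining valence electron, so Na sits at the high end of IE_2.
Valence configurations: Cl⁺ [Ne]3s²3p⁴, Si⁺ [Ne]3s²3p¹.
The numbers (kJ/mol): Cl 2298, Na 4562, Si 1577.
Overall IE_2 order: Si < Cl < Na.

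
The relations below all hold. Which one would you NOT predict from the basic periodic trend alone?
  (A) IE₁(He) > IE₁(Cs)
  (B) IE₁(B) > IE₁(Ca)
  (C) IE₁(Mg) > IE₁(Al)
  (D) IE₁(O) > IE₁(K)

(C)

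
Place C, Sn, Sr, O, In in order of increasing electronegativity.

Sr < In < Sn < C < O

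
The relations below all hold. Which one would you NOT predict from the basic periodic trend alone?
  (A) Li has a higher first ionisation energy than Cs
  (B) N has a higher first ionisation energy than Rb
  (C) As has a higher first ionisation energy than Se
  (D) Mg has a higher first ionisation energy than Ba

(C)

The general trend: first ionisation energy increases across a period and decreases down a group.
(A) Li (period 2, group 1) vs Cs (period 6, group 1): the stated order agrees with the simple trend.
(B) N (period 2, group 15) vs Rb (period 5, group 1): the stated order agrees with the simple trend.
(C) As (period 4, group 15) vs Se (period 4, group 16): the stated order contradicts the simple trend.
(D) Mg (period 3, group 2) vs Ba (period 6, group 2): the stated order agrees with the simple trend.
The exception is (C): Se (4p⁴) ionizes more easily than half-filled As (4p³).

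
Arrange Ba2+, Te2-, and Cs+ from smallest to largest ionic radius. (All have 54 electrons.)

Ba2+ < Cs+ < Te2-

All of these have 54 electrons, so size is governed by nuclear charge alone: the more protons, the stronger the pull on the same electron cloud, and the smaller the ion.
Nuclear charges: Ba2+ (Z=56), Cs+ (Z=55), Te2- (Z=52).
Smallest to largest: Ba2+ < Cs+ < Te2-.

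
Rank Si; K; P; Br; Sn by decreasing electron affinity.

Si is in period 3, group 14; P is in period 3, group 15; K is in period 4, group 1; Br is in period 4, group 17; Sn is in period 5, group 14.
Adding an electron releases more energy for atoms nearer the top right (short of the noble gases).
These span different periods and groups, so the two trends combine.
P > K: both effects reinforce here, so P is clearly the higher of the two.
Sn > P: this pair runs against the simple trend — see the exception note.
Si > Sn: they share group 14; the group trend gives Si the larger value.
Br > Si: period and group pull opposite ways; the across-period shift dominates (325 vs 134 kJ/mol).
Note the exception: Sn has a higher electron affinity than P, contrary to the simple trend — adding an electron to P's half-filled np³ subshell costs electron-pairing energy.
Note the exception: Si has a higher electron affinity than P, contrary to the simple trend — adding an electron to P's half-filled 3p³ is unfavourable, so Si (3p²) has the more exothermic EA.
Tabulated electron affinity (kJ/mol): Si 134, P 72, K 48, Br 325, Sn 107.
So from highest to lowest: Br > Si > Sn > P > K.

Br, Si, Sn, P, K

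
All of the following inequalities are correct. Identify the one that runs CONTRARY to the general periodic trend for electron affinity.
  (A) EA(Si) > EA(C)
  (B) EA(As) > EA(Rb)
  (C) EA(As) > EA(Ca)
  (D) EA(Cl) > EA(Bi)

(A)

The general trend: electron affinity increases across a period and decreases down a group.
(A) Si (period 3, group 14) vs C (period 2, group 14): the stated order contradicts the simple trend.
(B) As (period 4, group 15) vs Rb (period 5, group 1): the stated order agrees with the simple trend.
(C) As (period 4, group 15) vs Ca (period 4, group 2): the stated order agrees with the simple trend.
(D) Cl (period 3, group 17) vs Bi (period 6, group 15): the stated order agrees with the simple trend.
The exception is (A): Si's larger, more diffuse 3p orbitals accept an added electron slightly more readily than C's compact 2p.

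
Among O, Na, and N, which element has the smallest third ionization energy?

N

The third ionization energy removes an electron from the +2 ion. For each element: O²⁺ still has 4 valence electrons; Na²⁺ is already 1 electron into the core; N²⁺ still has 3 valence electrons.
Core electrons are held far more tightly than valence electrons, so Na tops the IE_3 order.
Valence configurations: O²⁺ [He]2s²2p², N²⁺ [He]2s²2p¹.
Approximate IE_3 values (kJ/mol): O 5300, Na 6910, N 4578.
Putting it together, IE_3: N < O < Na.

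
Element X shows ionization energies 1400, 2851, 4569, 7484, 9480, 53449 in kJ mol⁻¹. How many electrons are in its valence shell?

Look for the largest jump between consecutive ionization energies: IE6/IE5 ≈ 5.6, far larger than any earlier ratio.
That jump marks the point where a core electron is being removed. So the atom has 5 valence electrons.

5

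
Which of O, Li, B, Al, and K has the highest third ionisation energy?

IE_3 is the cost of taking one more electron from the +2 cation: O²⁺ still has 4 valence electrons; Li²⁺ is already 1 electron into the core; B²⁺ still has 1 valence electron; Al²⁺ still has 1 valence electron; K²⁺ is already 1 electron into the core.
Usually core removal costs more than valence removal, but here the competition is close: a tightly held n=2 valence electron can cost more to remove than an n=3 core electron, so the actual values have to decide it.
Valence configurations: O²⁺ [He]2s²2p², B²⁺ [He]2s¹, Al²⁺ [Ne]3s¹.
The numbers (kJ/mol): O 5300, Li 11815, B 3660, Al 2745, K 4420.
So the third ionization energies run Al < B < K < O < Li.

Li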